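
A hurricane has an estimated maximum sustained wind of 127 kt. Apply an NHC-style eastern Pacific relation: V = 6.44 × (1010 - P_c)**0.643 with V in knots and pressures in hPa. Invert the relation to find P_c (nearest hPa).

907 hPa

ΔP = (V / 6.44)^(1/0.643) = (127/6.44)^1.555.
127/6.44 = 19.720; 19.720^1.555 ≈ 103.25 hPa.
P_c = 1010 − 103.25 = 906.75 ≈ 907 hPa.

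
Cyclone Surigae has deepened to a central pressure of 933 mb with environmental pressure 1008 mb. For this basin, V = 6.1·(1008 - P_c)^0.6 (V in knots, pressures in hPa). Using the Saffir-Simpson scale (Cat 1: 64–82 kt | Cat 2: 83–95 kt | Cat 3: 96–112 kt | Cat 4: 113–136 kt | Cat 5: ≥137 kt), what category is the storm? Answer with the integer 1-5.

1

ΔP = 1008 − 933 = 75 mb.
V ≈ 6.1 × 75^0.6 = 6.1 × 13.34 ≈ 81 kt.
81 kt falls in the Category 1 band.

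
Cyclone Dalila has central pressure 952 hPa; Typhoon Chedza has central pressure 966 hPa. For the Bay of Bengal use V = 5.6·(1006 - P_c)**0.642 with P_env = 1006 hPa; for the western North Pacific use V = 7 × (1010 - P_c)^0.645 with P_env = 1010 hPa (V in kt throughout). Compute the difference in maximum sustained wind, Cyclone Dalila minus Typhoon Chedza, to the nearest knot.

-8 kt

Cyclone Dalila: ΔP = 54; V ≈ 5.6 × 54^0.642 ≈ 72.51 kt.
Typhoon Chedza: ΔP = 44; V ≈ 7 × 44^0.645 ≈ 80.38 kt.
Difference ≈ 72.51 − 80.38 = -7.87 → -8 kt.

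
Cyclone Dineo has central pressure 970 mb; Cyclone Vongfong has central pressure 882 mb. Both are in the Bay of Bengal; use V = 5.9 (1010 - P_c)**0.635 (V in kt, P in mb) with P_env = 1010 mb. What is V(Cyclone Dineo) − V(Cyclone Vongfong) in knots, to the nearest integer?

-67 kt

Cyclone Dineo: ΔP = 40; V ≈ 5.9 × 40^0.635 ≈ 61.40 kt.
Cyclone Vongfong: ΔP = 128; V ≈ 5.9 × 128^0.635 ≈ 128.51 kt.
Difference ≈ 61.40 − 128.51 = -67.11 → -67 kt.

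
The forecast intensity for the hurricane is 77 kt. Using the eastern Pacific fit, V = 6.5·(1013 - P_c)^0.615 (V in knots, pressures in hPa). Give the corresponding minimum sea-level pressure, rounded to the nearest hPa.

957 hPa

ΔP = (V / 6.5)^(1/0.615) = (77/6.5)^1.626.
77/6.5 = 11.846; 11.846^1.626 ≈ 55.67 hPa.
P_c = 1013 − 55.67 = 957.33 ≈ 957 hPa.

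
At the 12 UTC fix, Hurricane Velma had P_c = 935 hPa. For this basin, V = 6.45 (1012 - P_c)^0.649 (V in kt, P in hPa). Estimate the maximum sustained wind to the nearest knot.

ΔP = 1012 − 935 = 77 hPa.
77^0.649 ≈ 16.762.
V ≈ 6.45 × 16.762 ≈ 108.1 kt.

108 kt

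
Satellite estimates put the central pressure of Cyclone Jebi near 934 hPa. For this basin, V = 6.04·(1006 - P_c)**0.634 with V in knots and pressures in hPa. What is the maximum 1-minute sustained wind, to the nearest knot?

ΔP = 1006 − 934 = 72 hPa.
72^0.634 ≈ 15.050.
V ≈ 6.04 × 15.050 ≈ 90.9 kt.

91 kt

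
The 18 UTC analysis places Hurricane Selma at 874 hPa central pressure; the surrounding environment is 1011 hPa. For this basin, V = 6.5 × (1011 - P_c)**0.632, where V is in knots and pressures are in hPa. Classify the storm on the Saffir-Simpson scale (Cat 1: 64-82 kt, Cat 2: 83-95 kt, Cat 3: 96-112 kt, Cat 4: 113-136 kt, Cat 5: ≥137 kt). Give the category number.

ΔP = 1011 − 874 = 137 hPa.
V ≈ 6.5 × 137^0.632 = 6.5 × 22.41 ≈ 146 kt.
146 kt falls in the Category 5 band.

5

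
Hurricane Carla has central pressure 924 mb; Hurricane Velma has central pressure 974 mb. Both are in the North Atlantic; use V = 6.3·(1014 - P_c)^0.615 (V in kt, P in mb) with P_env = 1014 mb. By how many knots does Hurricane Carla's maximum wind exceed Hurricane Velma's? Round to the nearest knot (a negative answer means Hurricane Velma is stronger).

Hurricane Carla: ΔP = 90; V ≈ 6.3 × 90^0.615 ≈ 100.28 kt.
Hurricane Velma: ΔP = 40; V ≈ 6.3 × 40^0.615 ≈ 60.90 kt.
Difference ≈ 100.28 − 60.90 = 39.38 → 39 kt.

39 kt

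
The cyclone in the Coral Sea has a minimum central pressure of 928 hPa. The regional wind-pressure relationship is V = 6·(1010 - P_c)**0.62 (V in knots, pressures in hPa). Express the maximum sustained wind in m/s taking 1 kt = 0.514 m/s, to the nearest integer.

ΔP = 1010 − 928 = 82 hPa.
V ≈ 6 × 82^0.62 = 6 × 15.366 ≈ 92.197 kt.
92.197 × 0.514 ≈ 47.39 m/s → 47 m/s.

47 m/s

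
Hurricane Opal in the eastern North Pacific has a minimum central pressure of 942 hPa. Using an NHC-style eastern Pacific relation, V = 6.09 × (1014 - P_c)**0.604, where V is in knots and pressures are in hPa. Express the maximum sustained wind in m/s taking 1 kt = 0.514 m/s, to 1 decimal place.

41.4 m/s

ΔP = 1014 − 942 = 72 hPa.
V ≈ 6.09 × 72^0.604 = 6.09 × 13.238 ≈ 80.621 kt.
80.621 × 0.514 ≈ 41.44 m/s → 41.4 m/s.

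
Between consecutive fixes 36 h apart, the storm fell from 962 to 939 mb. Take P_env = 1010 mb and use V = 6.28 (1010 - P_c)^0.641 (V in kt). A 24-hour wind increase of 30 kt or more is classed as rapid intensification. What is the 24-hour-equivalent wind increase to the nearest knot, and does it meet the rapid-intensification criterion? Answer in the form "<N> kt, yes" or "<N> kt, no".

V₁: ΔP = 48, V ≈ 6.28 × 48^0.641 ≈ 75.10 kt.
V₂: ΔP = 71, V ≈ 6.28 × 71^0.641 ≈ 96.52 kt.
ΔV over 36 h = 21.42 kt → 24 h equivalent = 21.42 × 24/36 ≈ 14.28 kt.
14 kt < 30 kt ⇒ not rapid intensification.

14 kt, no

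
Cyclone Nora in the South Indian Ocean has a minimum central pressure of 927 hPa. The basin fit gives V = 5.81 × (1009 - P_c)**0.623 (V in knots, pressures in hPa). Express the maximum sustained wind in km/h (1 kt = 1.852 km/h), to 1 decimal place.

167.5 km/h

ΔP = 1009 − 927 = 82 hPa.
V ≈ 5.81 × 82^0.623 = 5.81 × 15.571 ≈ 90.465 kt.
90.465 × 1.852 ≈ 167.54 km/h → 167.5 km/h.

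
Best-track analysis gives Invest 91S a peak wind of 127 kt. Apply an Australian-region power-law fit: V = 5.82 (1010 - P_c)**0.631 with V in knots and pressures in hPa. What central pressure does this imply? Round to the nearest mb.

ΔP = (V / 5.82)^(1/0.631) = (127/5.82)^1.585.
127/5.82 = 21.821; 21.821^1.585 ≈ 132.39 mb.
P_c = 1010 − 132.39 = 877.61 ≈ 878 mb.

878 mb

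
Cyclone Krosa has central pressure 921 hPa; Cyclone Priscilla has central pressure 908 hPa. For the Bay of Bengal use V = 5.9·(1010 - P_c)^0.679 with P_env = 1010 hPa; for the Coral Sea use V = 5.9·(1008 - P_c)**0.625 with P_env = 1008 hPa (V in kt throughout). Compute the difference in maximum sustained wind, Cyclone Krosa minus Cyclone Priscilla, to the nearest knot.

Cyclone Krosa: ΔP = 89; V ≈ 5.9 × 89^0.679 ≈ 124.30 kt.
Cyclone Priscilla: ΔP = 100; V ≈ 5.9 × 100^0.625 ≈ 104.92 kt.
Difference ≈ 124.30 − 104.92 = 19.38 → 19 kt.

19 kt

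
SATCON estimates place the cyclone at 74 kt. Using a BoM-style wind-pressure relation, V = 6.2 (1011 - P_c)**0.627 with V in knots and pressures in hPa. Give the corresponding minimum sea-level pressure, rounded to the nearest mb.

959 mb

ΔP = (V / 6.2)^(1/0.627) = (74/6.2)^1.595.
74/6.2 = 11.935; 11.935^1.595 ≈ 52.17 mb.
P_c = 1011 − 52.17 = 958.83 ≈ 959 mb.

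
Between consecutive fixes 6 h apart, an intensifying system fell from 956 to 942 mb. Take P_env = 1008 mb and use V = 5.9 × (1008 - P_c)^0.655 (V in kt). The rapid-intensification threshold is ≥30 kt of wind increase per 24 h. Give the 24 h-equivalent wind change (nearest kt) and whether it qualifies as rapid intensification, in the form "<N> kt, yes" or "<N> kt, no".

V₁: ΔP = 52, V ≈ 5.9 × 52^0.655 ≈ 78.49 kt.
V₂: ΔP = 66, V ≈ 5.9 × 66^0.655 ≈ 91.76 kt.
ΔV over 6 h = 13.27 kt → 24 h equivalent = 13.27 × 24/6 ≈ 53.08 kt.
53 kt ≥ 30 kt ⇒ rapid intensification.

53 kt, yes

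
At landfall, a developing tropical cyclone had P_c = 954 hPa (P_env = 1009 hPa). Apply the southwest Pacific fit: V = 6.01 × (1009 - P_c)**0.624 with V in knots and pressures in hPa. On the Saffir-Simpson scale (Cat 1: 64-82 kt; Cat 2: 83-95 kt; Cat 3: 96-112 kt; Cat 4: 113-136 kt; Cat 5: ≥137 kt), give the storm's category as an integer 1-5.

ΔP = 1009 − 954 = 55 hPa.
V ≈ 6.01 × 55^0.624 = 6.01 × 12.19 ≈ 73 kt.
73 kt falls in the Category 1 band.

1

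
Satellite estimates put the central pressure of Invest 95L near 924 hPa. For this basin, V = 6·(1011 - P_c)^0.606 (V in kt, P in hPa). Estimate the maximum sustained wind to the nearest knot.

ΔP = 1011 − 924 = 87 hPa.
87^0.606 ≈ 14.974.
V ≈ 6 × 14.974 ≈ 89.8 kt.

90 kt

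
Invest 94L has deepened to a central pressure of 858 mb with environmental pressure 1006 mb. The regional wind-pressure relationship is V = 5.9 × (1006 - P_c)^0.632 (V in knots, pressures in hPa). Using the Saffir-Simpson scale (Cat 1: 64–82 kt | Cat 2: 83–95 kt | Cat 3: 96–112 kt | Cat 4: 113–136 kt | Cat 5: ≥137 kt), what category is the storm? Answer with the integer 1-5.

5

ΔP = 1006 − 858 = 148 mb.
V ≈ 5.9 × 148^0.632 = 5.9 × 23.53 ≈ 139 kt.
139 kt falls in the Category 5 band.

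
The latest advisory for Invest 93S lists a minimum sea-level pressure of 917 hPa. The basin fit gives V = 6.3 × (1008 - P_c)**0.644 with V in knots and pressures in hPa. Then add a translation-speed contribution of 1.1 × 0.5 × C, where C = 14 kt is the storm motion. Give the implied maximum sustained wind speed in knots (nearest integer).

123 kt

ΔP = 1008 − 917 = 91 hPa.
91^0.644 ≈ 18.265.
V ≈ 6.3 × 18.265 ≈ 115.1 kt.
Translation term: 1.1 × 0.5 × 14 = 7.7 kt.
Corrected V ≈ 122.8 kt → 123 kt.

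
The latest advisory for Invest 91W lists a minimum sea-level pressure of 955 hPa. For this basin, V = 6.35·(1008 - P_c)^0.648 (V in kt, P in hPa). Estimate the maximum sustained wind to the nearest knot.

83 kt

ΔP = 1008 − 955 = 53 hPa.
53^0.648 ≈ 13.102.
V ≈ 6.35 × 13.102 ≈ 83.2 kt.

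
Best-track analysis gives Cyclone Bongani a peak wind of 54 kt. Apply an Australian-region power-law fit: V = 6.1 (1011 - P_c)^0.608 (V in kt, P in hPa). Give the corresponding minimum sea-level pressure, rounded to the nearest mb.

975 mb

ΔP = (V / 6.1)^(1/0.608) = (54/6.1)^1.645.
54/6.1 = 8.852; 8.852^1.645 ≈ 36.11 mb.
P_c = 1011 − 36.11 = 974.89 ≈ 975 mb.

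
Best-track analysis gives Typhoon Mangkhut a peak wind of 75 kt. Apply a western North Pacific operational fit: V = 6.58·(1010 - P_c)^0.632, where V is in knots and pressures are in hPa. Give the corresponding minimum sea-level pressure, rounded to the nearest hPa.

963 hPa

ΔP = (V / 6.58)^(1/0.632) = (75/6.58)^1.582.
75/6.58 = 11.398; 11.398^1.582 ≈ 47.01 hPa.
P_c = 1010 − 47.01 = 962.99 ≈ 963 hPa.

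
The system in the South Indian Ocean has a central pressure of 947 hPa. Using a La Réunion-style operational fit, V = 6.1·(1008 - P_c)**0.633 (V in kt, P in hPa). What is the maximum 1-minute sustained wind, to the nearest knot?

ΔP = 1008 − 947 = 61 hPa.
61^0.633 ≈ 13.493.
V ≈ 6.1 × 13.493 ≈ 82.3 kt.

82 kt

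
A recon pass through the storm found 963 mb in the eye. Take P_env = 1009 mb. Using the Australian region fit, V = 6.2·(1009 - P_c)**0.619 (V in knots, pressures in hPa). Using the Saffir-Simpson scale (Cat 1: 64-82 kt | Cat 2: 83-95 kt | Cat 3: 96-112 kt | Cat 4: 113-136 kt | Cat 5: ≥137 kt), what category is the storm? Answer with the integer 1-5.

ΔP = 1009 − 963 = 46 mb.
V ≈ 6.2 × 46^0.619 = 6.2 × 10.70 ≈ 66 kt.
66 kt falls in the Category 1 band.

1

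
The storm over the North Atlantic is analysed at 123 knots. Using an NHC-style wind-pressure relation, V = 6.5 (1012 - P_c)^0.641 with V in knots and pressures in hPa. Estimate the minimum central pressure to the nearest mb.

ΔP = (V / 6.5)^(1/0.641) = (123/6.5)^1.560.
123/6.5 = 18.923; 18.923^1.560 ≈ 98.22 mb.
P_c = 1012 − 98.22 = 913.78 ≈ 914 mb.

914 mb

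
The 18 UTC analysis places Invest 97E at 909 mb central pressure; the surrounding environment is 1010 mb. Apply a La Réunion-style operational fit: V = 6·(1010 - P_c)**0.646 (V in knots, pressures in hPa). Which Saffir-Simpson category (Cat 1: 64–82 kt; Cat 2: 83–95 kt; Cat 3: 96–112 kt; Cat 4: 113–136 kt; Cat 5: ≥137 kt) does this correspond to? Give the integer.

4

ΔP = 1010 − 909 = 101 mb.
V ≈ 6 × 101^0.646 = 6 × 19.71 ≈ 118 kt.
118 kt falls in the Category 4 band.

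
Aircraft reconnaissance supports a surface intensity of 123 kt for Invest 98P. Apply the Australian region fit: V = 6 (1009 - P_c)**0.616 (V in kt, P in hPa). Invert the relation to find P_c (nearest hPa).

874 hPa

ΔP = (V / 6)^(1/0.616) = (123/6)^1.623.
123/6 = 20.500; 20.500^1.623 ≈ 134.73 hPa.
P_c = 1009 − 134.73 = 874.27 ≈ 874 hPa.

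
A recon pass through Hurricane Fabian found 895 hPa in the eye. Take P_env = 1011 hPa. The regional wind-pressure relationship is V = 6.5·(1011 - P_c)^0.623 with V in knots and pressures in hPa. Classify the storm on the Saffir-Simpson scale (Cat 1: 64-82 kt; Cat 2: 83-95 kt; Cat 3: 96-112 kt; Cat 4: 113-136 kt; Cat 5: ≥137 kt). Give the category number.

4

ΔP = 1011 − 895 = 116 hPa.
V ≈ 6.5 × 116^0.623 = 6.5 × 19.33 ≈ 126 kt.
126 kt falls in the Category 4 band.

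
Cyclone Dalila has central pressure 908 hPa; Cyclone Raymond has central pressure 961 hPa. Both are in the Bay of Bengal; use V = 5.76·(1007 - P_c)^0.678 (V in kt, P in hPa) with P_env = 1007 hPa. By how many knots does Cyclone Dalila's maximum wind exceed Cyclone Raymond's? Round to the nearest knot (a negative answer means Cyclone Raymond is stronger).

Cyclone Dalila: ΔP = 99; V ≈ 5.76 × 99^0.678 ≈ 129.86 kt.
Cyclone Raymond: ΔP = 46; V ≈ 5.76 × 46^0.678 ≈ 77.23 kt.
Difference ≈ 129.86 − 77.23 = 52.63 → 53 kt.

53 kt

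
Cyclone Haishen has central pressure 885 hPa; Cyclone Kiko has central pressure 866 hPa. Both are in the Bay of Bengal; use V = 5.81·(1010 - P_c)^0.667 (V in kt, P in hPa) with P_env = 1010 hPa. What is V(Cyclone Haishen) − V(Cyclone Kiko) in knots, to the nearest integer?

Cyclone Haishen: ΔP = 125; V ≈ 5.81 × 125^0.667 ≈ 145.48 kt.
Cyclone Kiko: ΔP = 144; V ≈ 5.81 × 144^0.667 ≈ 159.88 kt.
Difference ≈ 145.48 − 159.88 = -14.40 → -14 kt.

-14 kt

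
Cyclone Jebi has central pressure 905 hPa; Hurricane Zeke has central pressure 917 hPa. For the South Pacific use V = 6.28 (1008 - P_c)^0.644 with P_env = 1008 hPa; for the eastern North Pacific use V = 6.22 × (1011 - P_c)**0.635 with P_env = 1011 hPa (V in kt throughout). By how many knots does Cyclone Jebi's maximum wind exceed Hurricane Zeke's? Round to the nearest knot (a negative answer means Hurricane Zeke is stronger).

13 kt

Cyclone Jebi: ΔP = 103; V ≈ 6.28 × 103^0.644 ≈ 124.23 kt.
Hurricane Zeke: ΔP = 94; V ≈ 6.22 × 94^0.635 ≈ 111.36 kt.
Difference ≈ 124.23 − 111.36 = 12.87 → 13 kt.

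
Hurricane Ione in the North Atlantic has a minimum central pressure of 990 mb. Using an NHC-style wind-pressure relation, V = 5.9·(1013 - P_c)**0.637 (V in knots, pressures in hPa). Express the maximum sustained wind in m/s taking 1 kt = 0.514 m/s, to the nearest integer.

ΔP = 1013 − 990 = 23 mb.
V ≈ 5.9 × 23^0.637 = 5.9 × 7.369 ≈ 43.478 kt.
43.478 × 0.514 ≈ 22.35 m/s → 22 m/s.

22 m/s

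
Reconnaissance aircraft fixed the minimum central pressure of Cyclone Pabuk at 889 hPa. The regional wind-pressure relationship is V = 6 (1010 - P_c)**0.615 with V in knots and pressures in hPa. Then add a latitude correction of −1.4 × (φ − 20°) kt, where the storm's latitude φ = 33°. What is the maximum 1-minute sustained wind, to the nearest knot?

96 kt

ΔP = 1010 − 889 = 121 hPa.
121^0.615 ≈ 19.095.
V ≈ 6 × 19.095 ≈ 114.6 kt.
Latitude correction: −1.4 × (33 − 20) = -18.2 kt.
Corrected V ≈ 96.4 kt → 96 kt.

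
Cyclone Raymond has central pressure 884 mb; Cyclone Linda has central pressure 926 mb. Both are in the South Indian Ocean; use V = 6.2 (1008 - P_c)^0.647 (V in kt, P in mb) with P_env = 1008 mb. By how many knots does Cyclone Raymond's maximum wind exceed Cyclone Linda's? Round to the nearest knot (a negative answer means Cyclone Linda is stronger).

Cyclone Raymond: ΔP = 124; V ≈ 6.2 × 124^0.647 ≈ 140.23 kt.
Cyclone Linda: ΔP = 82; V ≈ 6.2 × 82^0.647 ≈ 107.31 kt.
Difference ≈ 140.23 − 107.31 = 32.92 → 33 kt.

33 kt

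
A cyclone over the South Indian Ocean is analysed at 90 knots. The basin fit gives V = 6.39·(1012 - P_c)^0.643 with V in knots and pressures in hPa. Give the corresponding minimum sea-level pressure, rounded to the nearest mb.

ΔP = (V / 6.39)^(1/0.643) = (90/6.39)^1.555.
90/6.39 = 14.085; 14.085^1.555 ≈ 61.17 mb.
P_c = 1012 − 61.17 = 950.83 ≈ 951 mb.

951 mb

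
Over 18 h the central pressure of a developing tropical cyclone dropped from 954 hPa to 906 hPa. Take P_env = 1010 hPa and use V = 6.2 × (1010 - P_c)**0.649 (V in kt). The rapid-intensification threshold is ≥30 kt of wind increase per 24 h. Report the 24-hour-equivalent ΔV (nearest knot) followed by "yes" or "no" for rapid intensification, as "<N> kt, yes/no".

56 kt, yes

V₁: ΔP = 56, V ≈ 6.2 × 56^0.649 ≈ 84.52 kt.
V₂: ΔP = 104, V ≈ 6.2 × 104^0.649 ≈ 126.31 kt.
ΔV over 18 h = 41.79 kt → 24 h equivalent = 41.79 × 24/18 ≈ 55.72 kt.
56 kt ≥ 30 kt ⇒ rapid intensification.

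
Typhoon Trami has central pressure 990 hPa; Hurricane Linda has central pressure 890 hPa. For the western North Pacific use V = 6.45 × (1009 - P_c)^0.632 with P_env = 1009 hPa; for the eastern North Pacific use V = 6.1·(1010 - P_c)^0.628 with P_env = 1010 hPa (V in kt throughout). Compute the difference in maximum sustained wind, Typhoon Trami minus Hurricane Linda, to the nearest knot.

-82 kt

Typhoon Trami: ΔP = 19; V ≈ 6.45 × 19^0.632 ≈ 41.47 kt.
Hurricane Linda: ΔP = 120; V ≈ 6.1 × 120^0.628 ≈ 123.33 kt.
Difference ≈ 41.47 − 123.33 = -81.86 → -82 kt.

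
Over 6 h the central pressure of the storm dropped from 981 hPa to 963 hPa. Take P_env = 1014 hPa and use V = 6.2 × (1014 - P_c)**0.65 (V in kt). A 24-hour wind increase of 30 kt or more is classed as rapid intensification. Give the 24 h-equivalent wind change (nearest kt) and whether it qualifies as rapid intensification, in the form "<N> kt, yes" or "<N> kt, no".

79 kt, yes

V₁: ΔP = 33, V ≈ 6.2 × 33^0.65 ≈ 60.18 kt.
V₂: ΔP = 51, V ≈ 6.2 × 51^0.65 ≈ 79.86 kt.
ΔV over 6 h = 19.68 kt → 24 h equivalent = 19.68 × 24/6 ≈ 78.72 kt.
79 kt ≥ 30 kt ⇒ rapid intensification.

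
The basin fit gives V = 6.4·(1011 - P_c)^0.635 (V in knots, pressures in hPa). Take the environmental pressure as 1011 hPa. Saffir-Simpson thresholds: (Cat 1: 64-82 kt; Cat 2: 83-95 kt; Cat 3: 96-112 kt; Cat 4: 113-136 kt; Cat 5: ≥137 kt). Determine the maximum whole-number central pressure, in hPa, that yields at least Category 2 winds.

954 hPa

Category 2 begins at V = 83 kt.
Required ΔP = (83/6.4)^(1/0.635) = 12.969^1.575 ≈ 56.57 hPa.
P_c ≤ 1011 − 56.57 = 954.43, so the highest integer P_c is 954 hPa.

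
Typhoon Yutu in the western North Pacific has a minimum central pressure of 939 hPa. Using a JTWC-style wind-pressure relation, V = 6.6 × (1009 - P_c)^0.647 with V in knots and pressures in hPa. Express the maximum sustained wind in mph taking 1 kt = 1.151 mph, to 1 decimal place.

118.7 mph

ΔP = 1009 − 939 = 70 hPa.
V ≈ 6.6 × 70^0.647 = 6.6 × 15.624 ≈ 103.115 kt.
103.115 × 1.151 ≈ 118.69 mph → 118.7 mph.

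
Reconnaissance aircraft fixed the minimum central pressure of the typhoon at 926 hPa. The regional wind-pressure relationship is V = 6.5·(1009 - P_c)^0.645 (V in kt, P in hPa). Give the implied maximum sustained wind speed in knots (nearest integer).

ΔP = 1009 − 926 = 83 hPa.
83^0.645 ≈ 17.290.
V ≈ 6.5 × 17.290 ≈ 112.4 kt.

112 kt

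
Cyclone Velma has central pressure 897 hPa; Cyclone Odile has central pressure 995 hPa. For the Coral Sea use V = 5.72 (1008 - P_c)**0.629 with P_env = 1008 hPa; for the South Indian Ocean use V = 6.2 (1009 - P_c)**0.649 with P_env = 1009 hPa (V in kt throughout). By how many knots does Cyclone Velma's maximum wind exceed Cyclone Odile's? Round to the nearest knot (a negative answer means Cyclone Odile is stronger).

Cyclone Velma: ΔP = 111; V ≈ 5.72 × 111^0.629 ≈ 110.64 kt.
Cyclone Odile: ΔP = 14; V ≈ 6.2 × 14^0.649 ≈ 34.37 kt.
Difference ≈ 110.64 − 34.37 = 76.27 → 76 kt.

76 kt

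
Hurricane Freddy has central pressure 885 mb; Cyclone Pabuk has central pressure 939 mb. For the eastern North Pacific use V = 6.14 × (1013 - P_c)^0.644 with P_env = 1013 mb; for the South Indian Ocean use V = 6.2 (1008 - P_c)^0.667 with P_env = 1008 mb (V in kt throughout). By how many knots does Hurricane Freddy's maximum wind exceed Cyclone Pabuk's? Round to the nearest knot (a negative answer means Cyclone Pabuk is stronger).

35 kt

Hurricane Freddy: ΔP = 128; V ≈ 6.14 × 128^0.644 ≈ 139.70 kt.
Cyclone Pabuk: ΔP = 69; V ≈ 6.2 × 69^0.667 ≈ 104.45 kt.
Difference ≈ 139.70 − 104.45 = 35.25 → 35 kt.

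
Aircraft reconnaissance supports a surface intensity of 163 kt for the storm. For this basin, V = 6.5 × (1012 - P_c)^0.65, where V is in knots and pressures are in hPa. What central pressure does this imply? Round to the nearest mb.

870 mb

ΔP = (V / 6.5)^(1/0.65) = (163/6.5)^1.538.
163/6.5 = 25.077; 25.077^1.538 ≈ 142.14 mb.
P_c = 1012 − 142.14 = 869.86 ≈ 870 mb.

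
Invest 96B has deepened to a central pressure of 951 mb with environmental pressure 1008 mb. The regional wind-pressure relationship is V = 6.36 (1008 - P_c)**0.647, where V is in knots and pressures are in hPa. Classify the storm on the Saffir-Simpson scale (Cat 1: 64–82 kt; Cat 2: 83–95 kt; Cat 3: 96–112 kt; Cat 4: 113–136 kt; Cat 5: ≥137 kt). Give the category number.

ΔP = 1008 − 951 = 57 mb.
V ≈ 6.36 × 57^0.647 = 6.36 × 13.68 ≈ 87 kt.
87 kt falls in the Category 2 band.

2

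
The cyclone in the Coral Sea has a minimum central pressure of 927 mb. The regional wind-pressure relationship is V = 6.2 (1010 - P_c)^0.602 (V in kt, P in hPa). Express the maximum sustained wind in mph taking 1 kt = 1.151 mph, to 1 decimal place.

ΔP = 1010 − 927 = 83 mb.
V ≈ 6.2 × 83^0.602 = 6.2 × 14.298 ≈ 88.650 kt.
88.650 × 1.151 ≈ 102.04 mph → 102.0 mph.

102.0 mph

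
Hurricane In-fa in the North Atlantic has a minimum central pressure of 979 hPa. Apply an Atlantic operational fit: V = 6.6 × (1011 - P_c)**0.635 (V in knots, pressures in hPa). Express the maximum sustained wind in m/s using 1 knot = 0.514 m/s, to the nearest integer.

31 m/s

ΔP = 1011 − 979 = 32 hPa.
V ≈ 6.6 × 32^0.635 = 6.6 × 9.032 ≈ 59.609 kt.
59.609 × 0.514 ≈ 30.64 m/s → 31 m/s.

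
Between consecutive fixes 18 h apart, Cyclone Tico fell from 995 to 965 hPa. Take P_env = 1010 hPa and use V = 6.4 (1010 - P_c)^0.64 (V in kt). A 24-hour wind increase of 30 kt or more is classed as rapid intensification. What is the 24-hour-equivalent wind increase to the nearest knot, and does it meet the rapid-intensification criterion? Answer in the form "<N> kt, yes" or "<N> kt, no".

V₁: ΔP = 15, V ≈ 6.4 × 15^0.64 ≈ 36.21 kt.
V₂: ΔP = 45, V ≈ 6.4 × 45^0.64 ≈ 73.15 kt.
ΔV over 18 h = 36.94 kt → 24 h equivalent = 36.94 × 24/18 ≈ 49.25 kt.
49 kt ≥ 30 kt ⇒ rapid intensification.

49 kt, yes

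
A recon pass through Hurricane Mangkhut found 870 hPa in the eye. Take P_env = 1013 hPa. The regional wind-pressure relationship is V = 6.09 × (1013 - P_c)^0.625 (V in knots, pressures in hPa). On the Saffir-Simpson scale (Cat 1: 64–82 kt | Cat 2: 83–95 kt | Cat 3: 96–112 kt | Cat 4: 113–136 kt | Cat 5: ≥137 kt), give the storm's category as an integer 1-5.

4

ΔP = 1013 − 870 = 143 hPa.
V ≈ 6.09 × 143^0.625 = 6.09 × 22.24 ≈ 135 kt.
135 kt falls in the Category 4 band.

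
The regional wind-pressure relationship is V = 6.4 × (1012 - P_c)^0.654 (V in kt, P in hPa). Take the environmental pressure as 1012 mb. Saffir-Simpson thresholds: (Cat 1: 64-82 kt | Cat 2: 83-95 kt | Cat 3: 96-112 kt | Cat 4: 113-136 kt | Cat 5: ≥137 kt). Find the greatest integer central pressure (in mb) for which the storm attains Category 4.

931 mb

Category 4 begins at V = 113 kt.
Required ΔP = (113/6.4)^(1/0.654) = 17.656^1.529 ≈ 80.64 mb.
P_c ≤ 1012 − 80.64 = 931.36, so the highest integer P_c is 931 mb.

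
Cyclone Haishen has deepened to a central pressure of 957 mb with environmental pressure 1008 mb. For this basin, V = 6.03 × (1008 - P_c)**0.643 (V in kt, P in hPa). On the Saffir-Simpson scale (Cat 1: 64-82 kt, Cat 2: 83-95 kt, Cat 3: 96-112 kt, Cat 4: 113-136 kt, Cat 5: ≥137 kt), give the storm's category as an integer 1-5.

ΔP = 1008 − 957 = 51 mb.
V ≈ 6.03 × 51^0.643 = 6.03 × 12.53 ≈ 76 kt.
76 kt falls in the Category 1 band.

1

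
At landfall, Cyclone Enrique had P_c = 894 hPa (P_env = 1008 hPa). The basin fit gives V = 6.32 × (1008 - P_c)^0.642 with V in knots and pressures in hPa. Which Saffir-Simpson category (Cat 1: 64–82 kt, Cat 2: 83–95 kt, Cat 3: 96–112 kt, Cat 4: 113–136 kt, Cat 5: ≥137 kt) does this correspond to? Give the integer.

4

ΔP = 1008 − 894 = 114 hPa.
V ≈ 6.32 × 114^0.642 = 6.32 × 20.92 ≈ 132 kt.
132 kt falls in the Category 4 band.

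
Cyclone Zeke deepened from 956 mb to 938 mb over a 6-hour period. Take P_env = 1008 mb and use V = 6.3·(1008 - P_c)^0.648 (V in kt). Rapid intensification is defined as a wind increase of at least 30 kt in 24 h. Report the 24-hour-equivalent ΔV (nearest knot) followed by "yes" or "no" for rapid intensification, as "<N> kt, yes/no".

V₁: ΔP = 52, V ≈ 6.3 × 52^0.648 ≈ 81.53 kt.
V₂: ΔP = 70, V ≈ 6.3 × 70^0.648 ≈ 98.85 kt.
ΔV over 6 h = 17.32 kt → 24 h equivalent = 17.32 × 24/6 ≈ 69.28 kt.
69 kt ≥ 30 kt ⇒ rapid intensification.

69 kt, yes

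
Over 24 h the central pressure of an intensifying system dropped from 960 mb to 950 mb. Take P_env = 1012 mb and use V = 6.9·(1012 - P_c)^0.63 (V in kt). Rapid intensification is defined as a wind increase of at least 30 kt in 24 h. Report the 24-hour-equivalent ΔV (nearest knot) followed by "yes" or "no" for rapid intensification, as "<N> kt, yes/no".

10 kt, no

V₁: ΔP = 52, V ≈ 6.9 × 52^0.63 ≈ 83.16 kt.
V₂: ΔP = 62, V ≈ 6.9 × 62^0.63 ≈ 92.91 kt.
ΔV over 24 h = 9.75 kt → 24 h equivalent = 9.75 × 24/24 ≈ 9.75 kt.
10 kt < 30 kt ⇒ not rapid intensification.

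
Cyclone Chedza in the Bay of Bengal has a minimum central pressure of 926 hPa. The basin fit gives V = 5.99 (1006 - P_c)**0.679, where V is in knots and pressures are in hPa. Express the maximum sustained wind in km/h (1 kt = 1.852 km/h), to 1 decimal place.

ΔP = 1006 − 926 = 80 hPa.
V ≈ 5.99 × 80^0.679 = 5.99 × 19.597 ≈ 117.388 kt.
117.388 × 1.852 ≈ 217.40 km/h → 217.4 km/h.

217.4 km/h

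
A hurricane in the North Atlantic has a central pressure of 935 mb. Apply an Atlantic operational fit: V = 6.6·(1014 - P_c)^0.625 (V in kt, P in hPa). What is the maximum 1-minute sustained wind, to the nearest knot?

101 kt

ΔP = 1014 − 935 = 79 mb.
79^0.625 ≈ 15.347.
V ≈ 6.6 × 15.347 ≈ 101.3 kt.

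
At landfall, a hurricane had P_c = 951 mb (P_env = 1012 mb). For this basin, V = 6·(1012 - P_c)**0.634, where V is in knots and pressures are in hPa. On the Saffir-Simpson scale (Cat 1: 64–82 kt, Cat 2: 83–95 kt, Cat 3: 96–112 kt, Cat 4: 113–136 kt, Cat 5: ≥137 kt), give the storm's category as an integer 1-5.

1

ΔP = 1012 − 951 = 61 mb.
V ≈ 6 × 61^0.634 = 6 × 13.55 ≈ 81 kt.
81 kt falls in the Category 1 band.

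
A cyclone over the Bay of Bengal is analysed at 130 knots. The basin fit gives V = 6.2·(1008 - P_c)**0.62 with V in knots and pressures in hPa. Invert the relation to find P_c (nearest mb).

873 mb

ΔP = (V / 6.2)^(1/0.62) = (130/6.2)^1.613.
130/6.2 = 20.968; 20.968^1.613 ≈ 135.37 mb.
P_c = 1008 − 135.37 = 872.63 ≈ 873 mb.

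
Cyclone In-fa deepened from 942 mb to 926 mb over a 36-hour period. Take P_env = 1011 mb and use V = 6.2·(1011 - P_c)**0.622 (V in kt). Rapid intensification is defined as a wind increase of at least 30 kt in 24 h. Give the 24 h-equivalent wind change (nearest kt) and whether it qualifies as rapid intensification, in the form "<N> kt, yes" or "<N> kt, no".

8 kt, no

V₁: ΔP = 69, V ≈ 6.2 × 69^0.622 ≈ 86.33 kt.
V₂: ΔP = 85, V ≈ 6.2 × 85^0.622 ≈ 98.29 kt.
ΔV over 36 h = 11.96 kt → 24 h equivalent = 11.96 × 24/36 ≈ 7.97 kt.
8 kt < 30 kt ⇒ not rapid intensification.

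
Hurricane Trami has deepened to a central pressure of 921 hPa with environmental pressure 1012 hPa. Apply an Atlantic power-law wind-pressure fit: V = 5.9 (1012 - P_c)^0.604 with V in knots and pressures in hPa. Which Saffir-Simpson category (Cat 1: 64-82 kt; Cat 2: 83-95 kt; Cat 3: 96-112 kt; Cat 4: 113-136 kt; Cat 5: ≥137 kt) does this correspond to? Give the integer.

ΔP = 1012 − 921 = 91 hPa.
V ≈ 5.9 × 91^0.604 = 5.9 × 15.25 ≈ 90 kt.
90 kt falls in the Category 2 band.

2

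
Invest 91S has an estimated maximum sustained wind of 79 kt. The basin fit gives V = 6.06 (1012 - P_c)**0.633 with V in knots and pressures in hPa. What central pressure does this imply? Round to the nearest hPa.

954 hPa

ΔP = (V / 6.06)^(1/0.633) = (79/6.06)^1.580.
79/6.06 = 13.036; 13.036^1.580 ≈ 57.77 hPa.
P_c = 1012 − 57.77 = 954.23 ≈ 954 hPa.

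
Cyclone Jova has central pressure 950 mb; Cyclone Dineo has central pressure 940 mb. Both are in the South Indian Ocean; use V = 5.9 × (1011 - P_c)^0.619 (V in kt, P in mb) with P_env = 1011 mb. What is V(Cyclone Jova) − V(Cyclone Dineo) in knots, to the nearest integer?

Cyclone Jova: ΔP = 61; V ≈ 5.9 × 61^0.619 ≈ 75.16 kt.
Cyclone Dineo: ΔP = 71; V ≈ 5.9 × 71^0.619 ≈ 82.56 kt.
Difference ≈ 75.16 − 82.56 = -7.40 → -7 kt.

-7 kt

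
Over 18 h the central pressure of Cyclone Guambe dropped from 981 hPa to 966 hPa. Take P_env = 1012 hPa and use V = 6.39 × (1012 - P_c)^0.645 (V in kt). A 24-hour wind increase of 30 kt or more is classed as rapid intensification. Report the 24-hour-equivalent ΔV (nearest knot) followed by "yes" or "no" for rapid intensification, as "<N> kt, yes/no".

23 kt, no

V₁: ΔP = 31, V ≈ 6.39 × 31^0.645 ≈ 58.54 kt.
V₂: ΔP = 46, V ≈ 6.39 × 46^0.645 ≈ 75.51 kt.
ΔV over 18 h = 16.97 kt → 24 h equivalent = 16.97 × 24/18 ≈ 22.63 kt.
23 kt < 30 kt ⇒ not rapid intensification.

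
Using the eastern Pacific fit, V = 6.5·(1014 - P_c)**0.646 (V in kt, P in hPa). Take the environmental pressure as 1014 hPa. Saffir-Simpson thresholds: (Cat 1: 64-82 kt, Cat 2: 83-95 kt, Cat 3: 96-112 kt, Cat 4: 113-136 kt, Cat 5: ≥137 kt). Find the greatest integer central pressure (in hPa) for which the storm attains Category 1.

979 hPa

Category 1 begins at V = 64 kt.
Required ΔP = (64/6.5)^(1/0.646) = 9.846^1.548 ≈ 34.48 hPa.
P_c ≤ 1014 − 34.48 = 979.52, so the highest integer P_c is 979 hPa.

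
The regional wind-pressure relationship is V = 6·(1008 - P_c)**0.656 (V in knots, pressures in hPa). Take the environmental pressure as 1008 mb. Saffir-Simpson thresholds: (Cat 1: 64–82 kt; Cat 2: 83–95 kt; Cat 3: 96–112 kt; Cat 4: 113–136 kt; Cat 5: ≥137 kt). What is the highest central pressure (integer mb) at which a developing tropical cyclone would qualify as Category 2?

Category 2 begins at V = 83 kt.
Required ΔP = (83/6)^(1/0.656) = 13.833^1.524 ≈ 54.86 mb.
P_c ≤ 1008 − 54.86 = 953.14, so the highest integer P_c is 953 mb.

953 mb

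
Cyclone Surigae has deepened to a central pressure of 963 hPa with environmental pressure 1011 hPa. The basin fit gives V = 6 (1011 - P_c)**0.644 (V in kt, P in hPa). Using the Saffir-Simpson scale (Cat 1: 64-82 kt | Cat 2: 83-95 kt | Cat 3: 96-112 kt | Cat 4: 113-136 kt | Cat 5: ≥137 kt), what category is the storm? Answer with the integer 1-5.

ΔP = 1011 − 963 = 48 hPa.
V ≈ 6 × 48^0.644 = 6 × 12.10 ≈ 73 kt.
73 kt falls in the Category 1 band.

1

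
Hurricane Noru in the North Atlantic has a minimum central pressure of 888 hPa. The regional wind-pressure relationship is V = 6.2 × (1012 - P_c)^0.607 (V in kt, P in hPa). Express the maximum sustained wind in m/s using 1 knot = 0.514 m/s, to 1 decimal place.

ΔP = 1012 − 888 = 124 hPa.
V ≈ 6.2 × 124^0.607 = 6.2 × 18.651 ≈ 115.637 kt.
115.637 × 0.514 ≈ 59.44 m/s → 59.4 m/s.

59.4 m/s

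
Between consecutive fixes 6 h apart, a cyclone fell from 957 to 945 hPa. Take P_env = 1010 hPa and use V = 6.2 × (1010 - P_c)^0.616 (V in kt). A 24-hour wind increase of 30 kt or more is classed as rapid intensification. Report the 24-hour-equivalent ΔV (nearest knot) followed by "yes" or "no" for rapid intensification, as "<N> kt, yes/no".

38 kt, yes

V₁: ΔP = 53, V ≈ 6.2 × 53^0.616 ≈ 71.54 kt.
V₂: ΔP = 65, V ≈ 6.2 × 65^0.616 ≈ 81.12 kt.
ΔV over 6 h = 9.58 kt → 24 h equivalent = 9.58 × 24/6 ≈ 38.32 kt.
38 kt ≥ 30 kt ⇒ rapid intensification.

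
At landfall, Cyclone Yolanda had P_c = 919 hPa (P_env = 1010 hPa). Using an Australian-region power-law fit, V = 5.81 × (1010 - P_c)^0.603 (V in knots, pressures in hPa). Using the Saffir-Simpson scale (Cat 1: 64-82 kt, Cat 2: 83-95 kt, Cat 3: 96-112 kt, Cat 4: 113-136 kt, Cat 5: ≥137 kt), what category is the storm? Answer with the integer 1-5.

ΔP = 1010 − 919 = 91 hPa.
V ≈ 5.81 × 91^0.603 = 5.81 × 15.18 ≈ 88 kt.
88 kt falls in the Category 2 band.

2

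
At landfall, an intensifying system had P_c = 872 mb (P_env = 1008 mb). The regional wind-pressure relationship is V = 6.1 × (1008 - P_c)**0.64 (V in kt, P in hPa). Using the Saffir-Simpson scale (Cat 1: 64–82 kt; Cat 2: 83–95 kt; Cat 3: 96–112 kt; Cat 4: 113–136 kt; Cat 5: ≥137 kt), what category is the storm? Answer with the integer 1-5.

5

ΔP = 1008 − 872 = 136 mb.
V ≈ 6.1 × 136^0.64 = 6.1 × 23.20 ≈ 142 kt.
142 kt falls in the Category 5 band.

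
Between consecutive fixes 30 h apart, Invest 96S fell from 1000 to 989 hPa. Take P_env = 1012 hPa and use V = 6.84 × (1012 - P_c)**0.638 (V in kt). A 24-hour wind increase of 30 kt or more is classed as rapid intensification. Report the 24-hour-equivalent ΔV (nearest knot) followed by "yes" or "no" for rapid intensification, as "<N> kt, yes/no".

14 kt, no

V₁: ΔP = 12, V ≈ 6.84 × 12^0.638 ≈ 33.39 kt.
V₂: ΔP = 23, V ≈ 6.84 × 23^0.638 ≈ 50.56 kt.
ΔV over 30 h = 17.17 kt → 24 h equivalent = 17.17 × 24/30 ≈ 13.74 kt.
14 kt < 30 kt ⇒ not rapid intensification.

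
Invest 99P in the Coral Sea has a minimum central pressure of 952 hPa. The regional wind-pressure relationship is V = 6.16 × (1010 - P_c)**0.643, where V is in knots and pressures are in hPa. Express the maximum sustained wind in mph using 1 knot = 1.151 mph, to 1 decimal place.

96.5 mph

ΔP = 1010 − 952 = 58 hPa.
V ≈ 6.16 × 58^0.643 = 6.16 × 13.611 ≈ 83.843 kt.
83.843 × 1.151 ≈ 96.50 mph → 96.5 mph.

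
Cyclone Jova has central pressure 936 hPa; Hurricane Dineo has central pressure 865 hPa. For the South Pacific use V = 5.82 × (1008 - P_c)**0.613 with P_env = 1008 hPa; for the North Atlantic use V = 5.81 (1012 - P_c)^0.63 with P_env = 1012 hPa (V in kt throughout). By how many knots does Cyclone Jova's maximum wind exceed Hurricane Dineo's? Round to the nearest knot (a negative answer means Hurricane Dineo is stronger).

Cyclone Jova: ΔP = 72; V ≈ 5.82 × 72^0.613 ≈ 80.07 kt.
Hurricane Dineo: ΔP = 147; V ≈ 5.81 × 147^0.63 ≈ 134.77 kt.
Difference ≈ 80.07 − 134.77 = -54.70 → -55 kt.

-55 kt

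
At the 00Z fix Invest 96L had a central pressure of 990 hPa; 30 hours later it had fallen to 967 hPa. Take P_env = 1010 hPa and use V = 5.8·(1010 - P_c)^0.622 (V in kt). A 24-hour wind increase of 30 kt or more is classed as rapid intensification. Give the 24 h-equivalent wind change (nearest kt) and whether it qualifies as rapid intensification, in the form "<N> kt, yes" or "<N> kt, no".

18 kt, no

V₁: ΔP = 20, V ≈ 5.8 × 20^0.622 ≈ 37.38 kt.
V₂: ΔP = 43, V ≈ 5.8 × 43^0.622 ≈ 60.18 kt.
ΔV over 30 h = 22.80 kt → 24 h equivalent = 22.80 × 24/30 ≈ 18.24 kt.
18 kt < 30 kt ⇒ not rapid intensification.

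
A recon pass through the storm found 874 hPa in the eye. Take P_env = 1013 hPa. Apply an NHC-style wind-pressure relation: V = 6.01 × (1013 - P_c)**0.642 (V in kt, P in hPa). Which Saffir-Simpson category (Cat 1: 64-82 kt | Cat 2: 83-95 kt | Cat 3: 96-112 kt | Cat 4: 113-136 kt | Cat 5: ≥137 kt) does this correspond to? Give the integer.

5

ΔP = 1013 − 874 = 139 hPa.
V ≈ 6.01 × 139^0.642 = 6.01 × 23.76 ≈ 143 kt.
143 kt falls in the Category 5 band.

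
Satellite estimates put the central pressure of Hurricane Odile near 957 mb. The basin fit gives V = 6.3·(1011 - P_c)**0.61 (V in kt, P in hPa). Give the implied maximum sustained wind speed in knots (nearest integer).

ΔP = 1011 − 957 = 54 mb.
54^0.61 ≈ 11.396.
V ≈ 6.3 × 11.396 ≈ 71.8 kt.

72 kt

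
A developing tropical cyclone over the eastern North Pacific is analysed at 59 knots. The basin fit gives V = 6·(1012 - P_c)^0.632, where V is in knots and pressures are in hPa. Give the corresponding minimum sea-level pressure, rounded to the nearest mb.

975 mb

ΔP = (V / 6)^(1/0.632) = (59/6)^1.582.
59/6 = 9.833; 9.833^1.582 ≈ 37.22 mb.
P_c = 1012 − 37.22 = 974.78 ≈ 975 mb.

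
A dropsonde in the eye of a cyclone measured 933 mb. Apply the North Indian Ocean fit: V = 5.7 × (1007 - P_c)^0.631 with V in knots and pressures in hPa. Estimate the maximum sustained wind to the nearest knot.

ΔP = 1007 − 933 = 74 mb.
74^0.631 ≈ 15.118.
V ≈ 5.7 × 15.118 ≈ 86.2 kt.

86 kt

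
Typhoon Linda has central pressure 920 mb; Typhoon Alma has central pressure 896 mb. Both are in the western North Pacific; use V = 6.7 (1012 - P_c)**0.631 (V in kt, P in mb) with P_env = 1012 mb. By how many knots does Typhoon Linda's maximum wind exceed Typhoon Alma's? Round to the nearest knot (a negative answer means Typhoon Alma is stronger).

-18 kt

Typhoon Linda: ΔP = 92; V ≈ 6.7 × 92^0.631 ≈ 116.21 kt.
Typhoon Alma: ΔP = 116; V ≈ 6.7 × 116^0.631 ≈ 134.51 kt.
Difference ≈ 116.21 − 134.51 = -18.30 → -18 kt.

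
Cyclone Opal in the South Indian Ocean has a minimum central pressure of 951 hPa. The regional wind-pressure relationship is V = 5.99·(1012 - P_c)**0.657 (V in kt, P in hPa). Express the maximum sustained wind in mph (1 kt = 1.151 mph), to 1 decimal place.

102.7 mph

ΔP = 1012 − 951 = 61 hPa.
V ≈ 5.99 × 61^0.657 = 5.99 × 14.892 ≈ 89.205 kt.
89.205 × 1.151 ≈ 102.67 mph → 102.7 mph.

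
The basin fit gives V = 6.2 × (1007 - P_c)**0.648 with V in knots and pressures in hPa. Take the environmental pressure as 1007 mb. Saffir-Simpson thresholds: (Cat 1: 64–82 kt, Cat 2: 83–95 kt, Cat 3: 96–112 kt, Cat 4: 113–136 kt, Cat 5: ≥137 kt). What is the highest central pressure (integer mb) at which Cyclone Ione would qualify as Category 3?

938 mb

Category 3 begins at V = 96 kt.
Required ΔP = (96/6.2)^(1/0.648) = 15.484^1.543 ≈ 68.59 mb.
P_c ≤ 1007 − 68.59 = 938.41, so the highest integer P_c is 938 mb.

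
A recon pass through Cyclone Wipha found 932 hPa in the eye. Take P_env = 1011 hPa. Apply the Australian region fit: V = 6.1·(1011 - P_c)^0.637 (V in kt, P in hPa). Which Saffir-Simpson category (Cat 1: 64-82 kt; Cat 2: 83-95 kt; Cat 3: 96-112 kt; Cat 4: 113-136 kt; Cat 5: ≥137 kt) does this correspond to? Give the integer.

3

ΔP = 1011 − 932 = 79 hPa.
V ≈ 6.1 × 79^0.637 = 6.1 × 16.17 ≈ 99 kt.
99 kt falls in the Category 3 band.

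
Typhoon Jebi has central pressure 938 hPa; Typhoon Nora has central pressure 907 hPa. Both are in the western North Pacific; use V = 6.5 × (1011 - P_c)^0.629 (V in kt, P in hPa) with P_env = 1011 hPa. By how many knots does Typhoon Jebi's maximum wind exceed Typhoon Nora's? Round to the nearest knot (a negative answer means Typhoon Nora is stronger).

Typhoon Jebi: ΔP = 73; V ≈ 6.5 × 73^0.629 ≈ 96.59 kt.
Typhoon Nora: ΔP = 104; V ≈ 6.5 × 104^0.629 ≈ 120.68 kt.
Difference ≈ 96.59 − 120.68 = -24.09 → -24 kt.

-24 kt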